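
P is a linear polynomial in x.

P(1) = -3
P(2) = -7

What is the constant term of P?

1

Write P(x) = ax + b; the 2 given values yield a linear system in the 2 coefficients.
Solving, P(x) = -4x + 1.
The constant term is P(0) = 1.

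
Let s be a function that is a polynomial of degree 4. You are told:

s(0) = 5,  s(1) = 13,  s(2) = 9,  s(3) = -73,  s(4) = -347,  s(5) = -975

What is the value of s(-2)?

First differences: 8, -4, -82, -274, -628. Second differences: -12, -78, -192, -354. Third differences: -66, -114, -162. Fourth differences: -48, -48.
Level-4 differences are constant, so s has degree 4.
Fitting a degree-4 polynomial gives s(m) = -2m^4 + m³ + 5m² + 4m + 5.
Then s(-2) = -23.

-23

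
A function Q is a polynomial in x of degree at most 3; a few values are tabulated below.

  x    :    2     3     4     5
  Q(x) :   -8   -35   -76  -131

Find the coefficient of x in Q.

First differences: -27, -41, -55. Second differences: -14, -14.
Level-2 differences are constant, so Q has degree 2.
Fitting a degree-2 polynomial gives Q(x) = -7x² + 8x + 4.
The coefficient of x is 8.

8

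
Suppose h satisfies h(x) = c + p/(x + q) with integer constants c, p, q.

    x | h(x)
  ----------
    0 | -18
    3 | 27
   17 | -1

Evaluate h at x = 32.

(h(x) − c)(x + q) = p for each data point; the three points give a linear system in c and q, then p follows.
Solving: c = -3, q = -2, p = 30, so h(x) = -3 + 30/(x − 2).
Then h(32) = -3 + 30/30 = -2.

-2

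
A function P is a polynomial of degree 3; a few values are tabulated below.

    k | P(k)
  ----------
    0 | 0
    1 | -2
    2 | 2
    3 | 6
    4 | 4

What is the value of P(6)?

First differences: -2, 4, 4, -2. Second differences: 6, 0, -6. Third differences: -6, -6.
Level-3 differences are constant, so P has degree 3.
Fitting a degree-3 polynomial gives P(k) = -k³ + 6k² - 7k.
Then P(6) = -42.

-42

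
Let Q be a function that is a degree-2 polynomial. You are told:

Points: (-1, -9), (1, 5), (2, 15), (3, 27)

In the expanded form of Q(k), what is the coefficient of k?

Write Q(k) = ak² + bk + c; the 4 given values yield a linear system in the 3 coefficients.
Solving, Q(k) = k² + 7k - 3.
The coefficient of k is 7.

7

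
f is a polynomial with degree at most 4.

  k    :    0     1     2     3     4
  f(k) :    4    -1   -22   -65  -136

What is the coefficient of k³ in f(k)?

Write f(k) = ak^4 + bk³ + ck² + dk + e; the 5 given values yield a linear system in the 5 coefficients.
Solving, the leading coefficient vanishes, and f(k) = -k³ - 5k² + k + 4.
The coefficient of k³ is -1.

-1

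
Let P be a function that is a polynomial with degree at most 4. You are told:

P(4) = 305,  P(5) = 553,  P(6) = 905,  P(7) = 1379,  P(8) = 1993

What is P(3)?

143

First differences: 248, 352, 474, 614. Second differences: 104, 122, 140. Third differences: 18, 18.
Level-3 differences are constant, so P has degree 3.
Fitting a degree-3 polynomial gives P(k) = 3k³ + 7k² + 2k - 7.
Then P(3) = 143.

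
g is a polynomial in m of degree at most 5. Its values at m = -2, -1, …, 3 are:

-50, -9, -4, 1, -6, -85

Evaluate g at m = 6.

Write g(m) = am^5 + bm^4 + cm³ + dm² + em + p; the 6 given values yield a linear system in the 6 coefficients.
Solving, the leading coefficient vanishes, and g(m) = -2m^4 + 2m³ + 2m² + 3m - 4.
Then g(6) = -2074.

-2074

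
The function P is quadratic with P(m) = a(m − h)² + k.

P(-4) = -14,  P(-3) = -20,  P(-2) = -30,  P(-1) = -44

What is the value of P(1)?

-84

First differences -6, -10, -14; second difference -4 = 2a, so a = -2.
Expanding, the m-coefficient is −2ah = 4h; matching it to the data gives h = -5, and then k = -12.
So P(m) = -2(m + 5)² − 12.
P(1) = -2·6² − 12 = -84.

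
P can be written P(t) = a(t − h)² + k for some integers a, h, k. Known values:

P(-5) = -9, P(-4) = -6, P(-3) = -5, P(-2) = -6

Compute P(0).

First differences 3, 1, -1; second difference -2 = 2a, so a = -1.
Expanding, the t-coefficient is −2ah = 2h; matching it to the data gives h = -3, and then k = -5.
So P(t) = -1(t + 3)² − 5.
P(0) = -1·3² − 5 = -14.

-14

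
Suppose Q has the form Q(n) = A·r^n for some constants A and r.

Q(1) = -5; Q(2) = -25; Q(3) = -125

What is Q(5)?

Consecutive ratio: -25/(-5) = 5, and -125/(-25) = 5, so r = 5.
Then A·5^1 = -5 gives A = -1, and Q(n) = -1·5^n.
Q(5) = -1·5^5 = -3125.

-3125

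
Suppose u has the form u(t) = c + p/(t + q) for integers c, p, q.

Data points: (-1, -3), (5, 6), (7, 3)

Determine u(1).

(u(t) − c)(t + q) = p for each data point; the three points give a linear system in c and q, then p follows.
Solving: c = 0, q = -3, p = 12, so u(t) = 12/(t − 3).
Then u(1) = 0 + 12/(-2) = -6.

-6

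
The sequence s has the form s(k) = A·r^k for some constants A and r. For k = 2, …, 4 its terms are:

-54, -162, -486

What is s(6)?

-4374

Consecutive ratio: -162/(-54) = 3, and -486/(-162) = 3, so r = 3.
Then A·3^2 = -54 gives A = -6, and s(k) = -6·3^k.
s(6) = -6·3^6 = -4374.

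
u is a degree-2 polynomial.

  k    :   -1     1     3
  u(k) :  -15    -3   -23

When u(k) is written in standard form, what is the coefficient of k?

Write u(k) = ak² + bk + c; the 3 given values yield a linear system in the 3 coefficients.
Solving, u(k) = -4k² + 6k - 5.
The coefficient of k is 6.

6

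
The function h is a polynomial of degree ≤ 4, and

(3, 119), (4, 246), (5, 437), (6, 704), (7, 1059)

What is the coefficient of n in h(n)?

-3

First differences: 127, 191, 267, 355. Second differences: 64, 76, 88. Third differences: 12, 12.
Level-3 differences are constant, so h has degree 3.
Fitting a degree-3 polynomial gives h(n) = 2n³ + 8n² - 3n + 2.
The coefficient of n is -3.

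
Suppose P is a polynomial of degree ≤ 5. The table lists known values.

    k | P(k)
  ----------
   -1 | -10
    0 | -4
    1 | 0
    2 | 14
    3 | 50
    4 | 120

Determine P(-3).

Write P(k) = ak^5 + bk^4 + ck³ + dk² + ek + p; the 6 given values yield a linear system in the 6 coefficients.
Solving, the top 2 coefficients vanish, and P(k) = 2k³ - k² + 3k - 4.
Then P(-3) = -76.

-76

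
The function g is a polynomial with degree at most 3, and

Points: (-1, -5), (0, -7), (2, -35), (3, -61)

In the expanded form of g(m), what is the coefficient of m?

-6

Write g(m) = am³ + bm² + cm + d; the 4 given values yield a linear system in the 4 coefficients.
Solving, the leading coefficient vanishes, and g(m) = -4m² - 6m - 7.
The coefficient of m is -6.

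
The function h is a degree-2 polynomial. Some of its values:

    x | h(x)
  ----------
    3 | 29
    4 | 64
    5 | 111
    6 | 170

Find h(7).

Write h(x) = ax² + bx + c; the 4 given values yield a linear system in the 3 coefficients.
Solving, h(x) = 6x² - 7x - 4.
Then h(7) = 241.

241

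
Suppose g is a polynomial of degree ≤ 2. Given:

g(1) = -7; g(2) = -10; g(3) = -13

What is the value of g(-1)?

First differences: -3, -3.
Level-1 differences are constant, so g has degree 1.
Fitting a degree-1 polynomial gives g(m) = -3m - 4.
Then g(-1) = -1.

-1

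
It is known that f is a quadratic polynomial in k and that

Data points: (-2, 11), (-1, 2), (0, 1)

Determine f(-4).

Write f(k) = ak² + bk + c; the 3 given values yield a linear system in the 3 coefficients.
Solving, f(k) = 4k² + 3k + 1.
Then f(-4) = 53.

53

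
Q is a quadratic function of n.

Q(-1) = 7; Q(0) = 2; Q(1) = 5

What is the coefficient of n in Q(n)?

Write Q(n) = an² + bn + c; the 3 given values yield a linear system in the 3 coefficients.
Solving, Q(n) = 4n² - n + 2.
The coefficient of n is -1.

-1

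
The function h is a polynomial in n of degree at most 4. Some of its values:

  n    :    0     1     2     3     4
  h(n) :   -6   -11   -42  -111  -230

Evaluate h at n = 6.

First differences: -5, -31, -69, -119. Second differences: -26, -38, -50. Third differences: -12, -12.
Level-3 differences are constant, so h has degree 3.
Fitting a degree-3 polynomial gives h(n) = -2n³ - 7n² + 4n - 6.
Then h(6) = -666.

-666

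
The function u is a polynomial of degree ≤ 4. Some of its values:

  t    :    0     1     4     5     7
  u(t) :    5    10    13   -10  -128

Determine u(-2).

Write u(t) = at^4 + bt³ + ct² + dt + e; the 5 given values yield a linear system in the 5 coefficients.
Solving, the leading coefficient vanishes, and u(t) = -t³ + 4t² + 2t + 5.
Then u(-2) = 25.

25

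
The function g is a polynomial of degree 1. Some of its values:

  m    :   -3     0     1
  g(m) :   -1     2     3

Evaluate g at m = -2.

Write g(m) = am + b; the 3 given values yield a linear system in the 2 coefficients.
Solving, g(m) = m + 2.
Then g(-2) = 0.

0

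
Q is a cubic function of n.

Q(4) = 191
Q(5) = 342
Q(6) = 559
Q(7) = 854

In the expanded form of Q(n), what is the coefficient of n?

Write Q(n) = an³ + bn² + cn + d; the 4 given values yield a linear system in the 4 coefficients.
Solving, Q(n) = 2n³ + 3n² + 2n + 7.
The coefficient of n is 2.

2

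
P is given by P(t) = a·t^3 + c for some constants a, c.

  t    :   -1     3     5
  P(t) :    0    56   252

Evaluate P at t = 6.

434

From P(-1) = 0 and P(3) = 56: -1a + c = 0 and 27a + c = 56.
Subtracting: 28a = 56, so a = 2; then c = 0 − 2·(-1) = 2.
So P(t) = 2t³ + 2, and P(6) = 434.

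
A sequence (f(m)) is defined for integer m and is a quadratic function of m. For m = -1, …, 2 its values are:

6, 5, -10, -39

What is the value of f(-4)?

Write f(m) = am² + bm + c; the 4 given values yield a linear system in the 3 coefficients.
Solving, f(m) = -7m² - 8m + 5.
Then f(-4) = -75.

-75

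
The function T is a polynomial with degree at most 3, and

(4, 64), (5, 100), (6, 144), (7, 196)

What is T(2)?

First differences: 36, 44, 52. Second differences: 8, 8.
Level-2 differences are constant, so T has degree 2.
Fitting a degree-2 polynomial gives T(m) = 4m².
Then T(2) = 16.

16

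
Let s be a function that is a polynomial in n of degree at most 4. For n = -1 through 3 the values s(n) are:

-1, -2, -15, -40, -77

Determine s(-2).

Write s(n) = an^4 + bn³ + cn² + dn + e; the 5 given values yield a linear system in the 5 coefficients.
Solving, the top 2 coefficients vanish, and s(n) = -6n² - 7n - 2.
Then s(-2) = -12.

-12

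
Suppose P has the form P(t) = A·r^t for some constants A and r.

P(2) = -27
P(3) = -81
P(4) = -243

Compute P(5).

Consecutive ratio: -81/(-27) = 3, and -243/(-81) = 3, so r = 3.
Then A·3^2 = -27 gives A = -3, and P(t) = -3·3^t.
P(5) = -3·3^5 = -729.

-729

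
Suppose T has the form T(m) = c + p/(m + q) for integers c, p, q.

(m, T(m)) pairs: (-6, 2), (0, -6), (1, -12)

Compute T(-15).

4

(T(m) − c)(m + q) = p for each data point; the three points give a linear system in c and q, then p follows.
Solving: c = 6, q = -3, p = 36, so T(m) = 6 + 36/(m − 3).
Then T(-15) = 6 + 36/(-18) = 4.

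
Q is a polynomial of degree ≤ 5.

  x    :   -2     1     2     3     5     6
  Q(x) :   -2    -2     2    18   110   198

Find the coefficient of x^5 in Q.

0

Write Q(x) = ax^5 + bx^4 + cx³ + dx² + ex + p; the 6 given values yield a linear system in the 6 coefficients.
Solving, the top 2 coefficients vanish, and Q(x) = x³ - 3x.
The coefficient of x^5 is 0.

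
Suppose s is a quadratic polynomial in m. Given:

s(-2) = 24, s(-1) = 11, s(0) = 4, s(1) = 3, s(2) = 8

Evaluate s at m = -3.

43

First differences: -13, -7, -1, 5. Second differences: 6, 6, 6.
Level-2 differences are constant, so s has degree 2.
Fitting a degree-2 polynomial gives s(m) = 3m² - 4m + 4.
Then s(-3) = 43.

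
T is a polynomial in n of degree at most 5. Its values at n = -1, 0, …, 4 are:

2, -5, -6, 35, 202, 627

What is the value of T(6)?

First differences: -7, -1, 41, 167, 425. Second differences: 6, 42, 126, 258. Third differences: 36, 84, 132. Fourth differences: 48, 48.
Level-4 differences are constant, so T has degree 4.
Fitting a degree-4 polynomial gives T(n) = 2n^4 + 2n³ + n² - 6n - 5.
Then T(6) = 3019.

3019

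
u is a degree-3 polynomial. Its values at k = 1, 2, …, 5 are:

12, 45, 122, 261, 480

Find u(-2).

First differences: 33, 77, 139, 219. Second differences: 44, 62, 80. Third differences: 18, 18.
Level-3 differences are constant, so u has degree 3.
Fitting a degree-3 polynomial gives u(k) = 3k³ + 4k² + 5.
Then u(-2) = -3.

-3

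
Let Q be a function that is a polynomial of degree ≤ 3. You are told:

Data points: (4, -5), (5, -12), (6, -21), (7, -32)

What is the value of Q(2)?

Write Q(x) = ax³ + bx² + cx + d; the 4 given values yield a linear system in the 4 coefficients.
Solving, the leading coefficient vanishes, and Q(x) = -x² + 2x + 3.
Then Q(2) = 3.

3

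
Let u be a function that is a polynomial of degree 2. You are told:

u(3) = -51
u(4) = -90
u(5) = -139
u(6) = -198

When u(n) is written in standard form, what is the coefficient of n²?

First differences: -39, -49, -59. Second differences: -10, -10.
Level-2 differences are constant, so u has degree 2.
Fitting a degree-2 polynomial gives u(n) = -5n² - 4n + 6.
The coefficient of n² is -5.

-5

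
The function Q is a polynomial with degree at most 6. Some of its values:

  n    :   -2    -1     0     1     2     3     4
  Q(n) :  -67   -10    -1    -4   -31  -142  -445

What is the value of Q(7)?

First differences: 57, 9, -3, -27, -111, -303. Second differences: -48, -12, -24, -84, -192. Third differences: 36, -12, -60, -108. Fourth differences: -48, -48, -48.
Level-4 differences are constant, so Q has degree 4.
Fitting a degree-4 polynomial gives Q(n) = -2n^4 + 2n³ - 4n² + n - 1.
Then Q(7) = -4306.

-4306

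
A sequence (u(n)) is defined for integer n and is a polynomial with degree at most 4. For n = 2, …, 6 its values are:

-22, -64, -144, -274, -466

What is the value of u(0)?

First differences: -42, -80, -130, -192. Second differences: -38, -50, -62. Third differences: -12, -12.
Level-3 differences are constant, so u has degree 3.
Fitting a degree-3 polynomial gives u(n) = -2n³ - n² + n - 4.
Then u(0) = -4.

-4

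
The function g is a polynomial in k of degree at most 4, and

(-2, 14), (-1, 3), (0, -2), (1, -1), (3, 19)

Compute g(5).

63

Write g(k) = ak^4 + bk³ + ck² + dk + e; the 5 given values yield a linear system in the 5 coefficients.
Solving, the top 2 coefficients vanish, and g(k) = 3k² - 2k - 2.
Then g(5) = 63.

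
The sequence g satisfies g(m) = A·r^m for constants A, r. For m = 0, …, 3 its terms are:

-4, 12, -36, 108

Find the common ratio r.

-3

Consecutive ratio: 12/(-4) = -3, and -36/12 = -3, so r = -3.
Then A·(-3)^0 = -4 gives A = -4, and g(m) = -4·(-3)^m.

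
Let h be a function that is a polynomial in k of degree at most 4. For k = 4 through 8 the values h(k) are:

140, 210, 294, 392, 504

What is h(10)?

First differences: 70, 84, 98, 112. Second differences: 14, 14, 14.
Level-2 differences are constant, so h has degree 2.
Fitting a degree-2 polynomial gives h(k) = 7k² + 7k.
Then h(10) = 770.

770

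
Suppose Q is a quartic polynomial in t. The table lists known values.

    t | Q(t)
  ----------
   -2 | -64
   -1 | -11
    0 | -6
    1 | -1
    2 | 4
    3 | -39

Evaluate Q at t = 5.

First differences: 53, 5, 5, 5, -43. Second differences: -48, 0, 0, -48. Third differences: 48, 0, -48. Fourth differences: -48, -48.
Level-4 differences are constant, so Q has degree 4.
Fitting a degree-4 polynomial gives Q(t) = -2t^4 + 4t³ + 2t² + t - 6.
Then Q(5) = -701.

-701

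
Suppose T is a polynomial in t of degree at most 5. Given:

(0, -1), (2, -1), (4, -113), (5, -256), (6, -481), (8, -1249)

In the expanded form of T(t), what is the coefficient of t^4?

Write T(t) = at^5 + bt^4 + ct³ + dt² + et + p; the 6 given values yield a linear system in the 6 coefficients.
Solving, the top 2 coefficients vanish, and T(t) = -3t³ + 4t² + 4t - 1.
The coefficient of t^4 is 0.

0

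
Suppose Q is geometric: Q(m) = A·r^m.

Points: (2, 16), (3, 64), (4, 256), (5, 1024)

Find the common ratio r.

4

Consecutive ratio: 64/16 = 4, and 256/64 = 4, so r = 4.
Then A·4^2 = 16 gives A = 1, and Q(m) = 1·4^m.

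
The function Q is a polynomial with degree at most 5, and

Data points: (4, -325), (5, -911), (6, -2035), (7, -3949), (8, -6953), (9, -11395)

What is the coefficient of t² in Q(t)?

First differences: -586, -1124, -1914, -3004, -4442. Second differences: -538, -790, -1090, -1438. Third differences: -252, -300, -348. Fourth differences: -48, -48.
Level-4 differences are constant, so Q has degree 4.
Fitting a degree-4 polynomial gives Q(t) = -2t^4 + 2t³ + 3t² + 3t - 1.
The coefficient of t² is 3.

3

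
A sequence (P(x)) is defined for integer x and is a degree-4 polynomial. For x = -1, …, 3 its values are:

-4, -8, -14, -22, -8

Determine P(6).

Write P(x) = ax^4 + bx³ + cx² + dx + e; the 5 given values yield a linear system in the 5 coefficients.
Solving, P(x) = x^4 - 2x³ - 2x² - 3x - 8.
Then P(6) = 766.

766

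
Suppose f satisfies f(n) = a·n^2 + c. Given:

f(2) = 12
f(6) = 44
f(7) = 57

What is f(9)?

From f(2) = 12 and f(6) = 44: 4a + c = 12 and 36a + c = 44.
Subtracting: 32a = 32, so a = 1; then c = 12 − 1·4 = 8.
So f(n) = 1n² + 8, and f(9) = 89.

89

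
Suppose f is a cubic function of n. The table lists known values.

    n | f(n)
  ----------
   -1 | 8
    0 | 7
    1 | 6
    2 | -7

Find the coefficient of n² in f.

0

Write f(n) = an³ + bn² + cn + d; the 4 given values yield a linear system in the 4 coefficients.
Solving, f(n) = -2n³ + n + 7.
The coefficient of n² is 0.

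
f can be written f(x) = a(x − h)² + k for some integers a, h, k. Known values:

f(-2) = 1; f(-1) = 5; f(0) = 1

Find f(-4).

-31

First differences 4, -4; second difference -8 = 2a, so a = -4.
Expanding, the x-coefficient is −2ah = 8h; matching it to the data gives h = -1, and then k = 5.
So f(x) = -4(x + 1)² + 5.
f(-4) = -4·(-3)² + 5 = -31.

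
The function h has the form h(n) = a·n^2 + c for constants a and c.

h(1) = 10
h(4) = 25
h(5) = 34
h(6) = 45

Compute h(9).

90

From h(1) = 10 and h(4) = 25: 1a + c = 10 and 16a + c = 25.
Subtracting: 15a = 15, so a = 1; then c = 10 − 1·1 = 9.
So h(n) = 1n² + 9, and h(9) = 90.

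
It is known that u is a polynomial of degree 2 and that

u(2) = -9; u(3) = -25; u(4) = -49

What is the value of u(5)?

-81

Write u(t) = at² + bt + c; the 3 given values yield a linear system in the 3 coefficients.
Solving, u(t) = -4t² + 4t - 1.
Then u(5) = -81.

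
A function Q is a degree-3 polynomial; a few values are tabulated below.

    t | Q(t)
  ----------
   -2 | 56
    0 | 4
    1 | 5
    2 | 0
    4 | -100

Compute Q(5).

-231

Write Q(t) = at³ + bt² + ct + d; the 5 given values yield a linear system in the 4 coefficients.
Solving, Q(t) = -3t³ + 6t² - 2t + 4.
Then Q(5) = -231.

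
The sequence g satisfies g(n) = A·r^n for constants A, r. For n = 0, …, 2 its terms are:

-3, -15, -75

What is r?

Consecutive ratio: -15/(-3) = 5, and -75/(-15) = 5, so r = 5.
Then A·5^0 = -3 gives A = -3, and g(n) = -3·5^n.

5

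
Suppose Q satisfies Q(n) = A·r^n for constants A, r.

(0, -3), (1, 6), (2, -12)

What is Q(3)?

24

Consecutive ratio: 6/(-3) = -2, and -12/6 = -2, so r = -2.
Then A·(-2)^0 = -3 gives A = -3, and Q(n) = -3·(-2)^n.
Q(3) = -3·(-2)^3 = 24.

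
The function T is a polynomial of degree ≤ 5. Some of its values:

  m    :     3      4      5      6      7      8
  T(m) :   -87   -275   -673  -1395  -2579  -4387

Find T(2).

First differences: -188, -398, -722, -1184, -1808. Second differences: -210, -324, -462, -624. Third differences: -114, -138, -162. Fourth differences: -24, -24.
Level-4 differences are constant, so T has degree 4.
Fitting a degree-4 polynomial gives T(m) = -m^4 - m³ + 4m² - 4m - 3.
Then T(2) = -19.

-19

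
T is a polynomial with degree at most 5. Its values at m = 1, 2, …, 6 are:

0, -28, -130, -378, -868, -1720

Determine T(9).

First differences: -28, -102, -248, -490, -852. Second differences: -74, -146, -242, -362. Third differences: -72, -96, -120. Fourth differences: -24, -24.
Level-4 differences are constant, so T has degree 4.
Fitting a degree-4 polynomial gives T(m) = -m^4 - 2m³ + m + 2.
Then T(9) = -8008.

-8008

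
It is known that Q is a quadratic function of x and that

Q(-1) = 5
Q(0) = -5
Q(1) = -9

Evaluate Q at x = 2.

-7

Write Q(x) = ax² + bx + c; the 3 given values yield a linear system in the 3 coefficients.
Solving, Q(x) = 3x² - 7x - 5.
Then Q(2) = -7.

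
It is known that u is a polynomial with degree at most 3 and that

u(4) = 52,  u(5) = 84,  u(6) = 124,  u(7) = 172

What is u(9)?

292

Write u(x) = ax³ + bx² + cx + d; the 4 given values yield a linear system in the 4 coefficients.
Solving, the leading coefficient vanishes, and u(x) = 4x² - 4x + 4.
Then u(9) = 292.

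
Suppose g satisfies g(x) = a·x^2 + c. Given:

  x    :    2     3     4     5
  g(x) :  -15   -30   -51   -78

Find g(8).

-195

From g(2) = -15 and g(3) = -30: 4a + c = -15 and 9a + c = -30.
Subtracting: 5a = -15, so a = -3; then c = -15 − (-3)·4 = -3.
So g(x) = -3x² − 3, and g(8) = -195.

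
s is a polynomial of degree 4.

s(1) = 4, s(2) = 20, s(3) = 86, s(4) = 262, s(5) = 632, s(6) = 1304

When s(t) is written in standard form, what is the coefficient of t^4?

First differences: 16, 66, 176, 370, 672. Second differences: 50, 110, 194, 302. Third differences: 60, 84, 108. Fourth differences: 24, 24.
Level-4 differences are constant, so s has degree 4.
Fitting a degree-4 polynomial gives s(t) = t^4 + t + 2.
The coefficient of t^4 is 1.

1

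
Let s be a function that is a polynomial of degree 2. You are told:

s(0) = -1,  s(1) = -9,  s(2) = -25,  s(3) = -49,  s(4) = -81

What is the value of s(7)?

-225

First differences: -8, -16, -24, -32. Second differences: -8, -8, -8.
Level-2 differences are constant, so s has degree 2.
Fitting a degree-2 polynomial gives s(n) = -4n² - 4n - 1.
Then s(7) = -225.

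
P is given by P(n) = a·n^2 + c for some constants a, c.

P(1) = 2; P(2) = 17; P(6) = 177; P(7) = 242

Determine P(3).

42

From P(1) = 2 and P(2) = 17: 1a + c = 2 and 4a + c = 17.
Subtracting: 3a = 15, so a = 5; then c = 2 − 5·1 = -3.
So P(n) = 5n² − 3, and P(3) = 42.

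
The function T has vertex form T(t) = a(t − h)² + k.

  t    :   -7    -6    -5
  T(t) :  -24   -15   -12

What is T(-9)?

-60

First differences 9, 3; second difference -6 = 2a, so a = -3.
Expanding, the t-coefficient is −2ah = 6h; matching it to the data gives h = -5, and then k = -12.
So T(t) = -3(t + 5)² − 12.
T(-9) = -3·(-4)² − 12 = -60.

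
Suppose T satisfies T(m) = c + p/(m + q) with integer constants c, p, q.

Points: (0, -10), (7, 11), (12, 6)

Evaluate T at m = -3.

-4

(T(m) − c)(m + q) = p for each data point; the three points give a linear system in c and q, then p follows.
Solving: c = 2, q = -3, p = 36, so T(m) = 2 + 36/(m − 3).
Then T(-3) = 2 + 36/(-6) = -4.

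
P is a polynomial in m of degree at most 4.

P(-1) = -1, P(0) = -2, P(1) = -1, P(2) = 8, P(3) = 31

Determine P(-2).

Write P(m) = am^4 + bm³ + cm² + dm + e; the 5 given values yield a linear system in the 5 coefficients.
Solving, the leading coefficient vanishes, and P(m) = m³ + m² - m - 2.
Then P(-2) = -4.

-4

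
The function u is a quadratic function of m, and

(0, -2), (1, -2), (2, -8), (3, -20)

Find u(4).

-38

Write u(m) = am² + bm + c; the 4 given values yield a linear system in the 3 coefficients.
Solving, u(m) = -3m² + 3m - 2.
Then u(4) = -38.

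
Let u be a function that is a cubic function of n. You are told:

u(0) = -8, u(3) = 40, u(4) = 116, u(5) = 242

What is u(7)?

692

Write u(n) = an³ + bn² + cn + d; the 4 given values yield a linear system in the 4 coefficients.
Solving, u(n) = 2n³ + n² - 5n - 8.
Then u(7) = 692.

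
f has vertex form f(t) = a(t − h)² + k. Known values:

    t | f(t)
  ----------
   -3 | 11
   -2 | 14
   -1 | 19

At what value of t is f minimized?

-4

First differences 3, 5; second difference 2 = 2a, so a = 1.
Expanding, the t-coefficient is −2ah = -2h; matching it to the data gives h = -4, and then k = 10.
So f(t) = 1(t + 4)² + 10.
Hence h = -4.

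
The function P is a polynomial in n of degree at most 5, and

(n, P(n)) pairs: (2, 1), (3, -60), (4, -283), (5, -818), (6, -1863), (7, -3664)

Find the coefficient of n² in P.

First differences: -61, -223, -535, -1045, -1801. Second differences: -162, -312, -510, -756. Third differences: -150, -198, -246. Fourth differences: -48, -48.
Level-4 differences are constant, so P has degree 4.
Fitting a degree-4 polynomial gives P(n) = -2n^4 + 3n³ + 2n² + 2n - 3.
The coefficient of n² is 2.

2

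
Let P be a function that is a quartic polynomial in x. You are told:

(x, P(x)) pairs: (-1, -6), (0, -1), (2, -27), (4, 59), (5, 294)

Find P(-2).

Write P(x) = ax^4 + bx³ + cx² + dx + e; the 5 given values yield a linear system in the 5 coefficients.
Solving, P(x) = x^4 - x³ - 8x² - x - 1.
Then P(-2) = -7.

-7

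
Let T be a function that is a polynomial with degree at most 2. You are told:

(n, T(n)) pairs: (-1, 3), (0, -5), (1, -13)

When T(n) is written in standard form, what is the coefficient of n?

First differences: -8, -8.
Level-1 differences are constant, so T has degree 1.
Fitting a degree-1 polynomial gives T(n) = -8n - 5.
The coefficient of n is -8.

-8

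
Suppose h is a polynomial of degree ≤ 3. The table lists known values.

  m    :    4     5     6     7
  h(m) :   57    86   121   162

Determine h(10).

321

First differences: 29, 35, 41. Second differences: 6, 6.
Level-2 differences are constant, so h has degree 2.
Fitting a degree-2 polynomial gives h(m) = 3m² + 2m + 1.
Then h(10) = 321.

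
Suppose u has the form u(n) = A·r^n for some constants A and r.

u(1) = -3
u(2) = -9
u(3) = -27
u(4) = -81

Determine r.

3

Consecutive ratio: -9/(-3) = 3, and -27/(-9) = 3, so r = 3.
Then A·3^1 = -3 gives A = -1, and u(n) = -1·3^n.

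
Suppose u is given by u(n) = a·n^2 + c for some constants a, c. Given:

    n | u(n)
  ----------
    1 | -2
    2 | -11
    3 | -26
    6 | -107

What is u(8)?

From u(1) = -2 and u(2) = -11: 1a + c = -2 and 4a + c = -11.
Subtracting: 3a = -9, so a = -3; then c = -2 − (-3)·1 = 1.
So u(n) = -3n² + 1, and u(8) = -191.

-191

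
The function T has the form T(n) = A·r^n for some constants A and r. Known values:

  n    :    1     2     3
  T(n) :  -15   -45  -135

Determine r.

Consecutive ratio: -45/(-15) = 3, and -135/(-45) = 3, so r = 3.
Then A·3^1 = -15 gives A = -5, and T(n) = -5·3^n.

3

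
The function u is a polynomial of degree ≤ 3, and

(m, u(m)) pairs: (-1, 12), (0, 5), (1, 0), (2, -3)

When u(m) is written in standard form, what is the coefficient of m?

First differences: -7, -5, -3. Second differences: 2, 2.
Level-2 differences are constant, so u has degree 2.
Fitting a degree-2 polynomial gives u(m) = m² - 6m + 5.
The coefficient of m is -6.

-6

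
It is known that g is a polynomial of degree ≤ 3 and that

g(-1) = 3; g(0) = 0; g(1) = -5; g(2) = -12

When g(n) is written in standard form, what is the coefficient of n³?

Write g(n) = an³ + bn² + cn + d; the 4 given values yield a linear system in the 4 coefficients.
Solving, the leading coefficient vanishes, and g(n) = -n² - 4n.
The coefficient of n³ is 0.

0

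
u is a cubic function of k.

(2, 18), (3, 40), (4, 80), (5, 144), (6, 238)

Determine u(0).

4

First differences: 22, 40, 64, 94. Second differences: 18, 24, 30. Third differences: 6, 6.
Level-3 differences are constant, so u has degree 3.
Fitting a degree-3 polynomial gives u(k) = k³ + 3k + 4.
Then u(0) = 4.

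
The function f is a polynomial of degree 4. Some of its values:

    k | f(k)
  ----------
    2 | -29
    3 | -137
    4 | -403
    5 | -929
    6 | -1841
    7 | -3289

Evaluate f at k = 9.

Write f(k) = ak^4 + bk³ + ck² + dk + e; the 6 given values yield a linear system in the 5 coefficients.
Solving, f(k) = -k^4 - 3k³ + 3k² - k + 1.
Then f(9) = -8513.

-8513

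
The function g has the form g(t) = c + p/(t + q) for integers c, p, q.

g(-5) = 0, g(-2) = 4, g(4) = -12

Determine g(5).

-10

(g(t) − c)(t + q) = p for each data point; the three points give a linear system in c and q, then p follows.
Solving: c = -4, q = -1, p = -24, so g(t) = -4 − 24/(t − 1).
Then g(5) = -4 − 24/4 = -10.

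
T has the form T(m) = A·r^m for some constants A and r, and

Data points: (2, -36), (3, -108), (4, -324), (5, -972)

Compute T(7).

-8748

Consecutive ratio: -108/(-36) = 3, and -324/(-108) = 3, so r = 3.
Then A·3^2 = -36 gives A = -4, and T(m) = -4·3^m.
T(7) = -4·3^7 = -8748.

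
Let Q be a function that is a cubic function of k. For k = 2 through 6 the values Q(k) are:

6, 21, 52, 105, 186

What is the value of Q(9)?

657

First differences: 15, 31, 53, 81. Second differences: 16, 22, 28. Third differences: 6, 6.
Level-3 differences are constant, so Q has degree 3.
Fitting a degree-3 polynomial gives Q(k) = k³ - k² + k.
Then Q(9) = 657.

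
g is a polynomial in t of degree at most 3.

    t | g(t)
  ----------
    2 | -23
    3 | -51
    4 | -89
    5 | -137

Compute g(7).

-263

First differences: -28, -38, -48. Second differences: -10, -10.
Level-2 differences are constant, so g has degree 2.
Fitting a degree-2 polynomial gives g(t) = -5t² - 3t + 3.
Then g(7) = -263.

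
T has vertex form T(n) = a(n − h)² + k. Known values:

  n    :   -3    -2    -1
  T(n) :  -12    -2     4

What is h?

0

First differences 10, 6; second difference -4 = 2a, so a = -2.
Expanding, the n-coefficient is −2ah = 4h; matching it to the data gives h = 0, and then k = 6.
So T(n) = -2(n + 0)² + 6.
Hence h = 0.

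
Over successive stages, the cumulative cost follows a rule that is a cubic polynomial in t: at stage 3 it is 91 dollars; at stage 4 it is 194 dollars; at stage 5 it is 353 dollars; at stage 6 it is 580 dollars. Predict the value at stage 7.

887

Write the value at t as Q(t).
Write Q(t) = at³ + bt² + ct + d; the 4 given values yield a linear system in the 4 coefficients.
Solving, Q(t) = 2t³ + 4t² + t - 2.
Then Q(7) = 887.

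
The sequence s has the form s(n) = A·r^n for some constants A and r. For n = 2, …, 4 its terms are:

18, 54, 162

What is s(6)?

1458

Consecutive ratio: 54/18 = 3, and 162/54 = 3, so r = 3.
Then A·3^2 = 18 gives A = 2, and s(n) = 2·3^n.
s(6) = 2·3^6 = 1458.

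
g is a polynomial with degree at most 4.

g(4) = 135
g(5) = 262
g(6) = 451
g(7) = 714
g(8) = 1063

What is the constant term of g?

7

Write g(k) = ak^4 + bk³ + ck² + dk + e; the 5 given values yield a linear system in the 5 coefficients.
Solving, the leading coefficient vanishes, and g(k) = 2k³ + k² - 4k + 7.
The constant term is g(0) = 7.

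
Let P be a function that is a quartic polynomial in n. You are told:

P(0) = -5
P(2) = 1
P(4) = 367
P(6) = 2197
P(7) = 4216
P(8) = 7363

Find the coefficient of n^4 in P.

2

Write P(n) = an^4 + bn³ + cn² + dn + e; the 6 given values yield a linear system in the 5 coefficients.
Solving, P(n) = 2n^4 - n³ - 5n² + n - 5.
The coefficient of n^4 is 2.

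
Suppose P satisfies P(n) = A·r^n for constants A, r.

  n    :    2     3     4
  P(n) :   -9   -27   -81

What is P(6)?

-729

Consecutive ratio: -27/(-9) = 3, and -81/(-27) = 3, so r = 3.
Then A·3^2 = -9 gives A = -1, and P(n) = -1·3^n.
P(6) = -1·3^6 = -729.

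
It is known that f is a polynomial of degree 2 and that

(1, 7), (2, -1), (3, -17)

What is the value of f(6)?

Write f(m) = am² + bm + c; the 3 given values yield a linear system in the 3 coefficients.
Solving, f(m) = -4m² + 4m + 7.
Then f(6) = -113.

-113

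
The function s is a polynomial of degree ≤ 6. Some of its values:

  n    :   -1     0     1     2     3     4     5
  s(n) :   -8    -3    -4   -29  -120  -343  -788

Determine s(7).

Write s(n) = an^6 + bn^5 + cn^4 + dn³ + en² + pn + q; the 7 given values yield a linear system in the 7 coefficients.
Solving, the top 2 coefficients vanish, and s(n) = -n^4 - n³ - 2n² + 3n - 3.
Then s(7) = -2824.

-2824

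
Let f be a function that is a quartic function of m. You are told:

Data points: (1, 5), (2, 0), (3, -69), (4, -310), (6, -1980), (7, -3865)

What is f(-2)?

Write f(m) = am^4 + bm³ + cm² + dm + e; the 6 given values yield a linear system in the 5 coefficients.
Solving, f(m) = -2m^4 + 2m³ + 6m² - 7m + 6.
Then f(-2) = -4.

-4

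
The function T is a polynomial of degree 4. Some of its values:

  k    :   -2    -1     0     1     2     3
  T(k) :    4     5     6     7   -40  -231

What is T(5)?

-1669

First differences: 1, 1, 1, -47, -191. Second differences: 0, 0, -48, -144. Third differences: 0, -48, -96. Fourth differences: -48, -48.
Level-4 differences are constant, so T has degree 4.
Fitting a degree-4 polynomial gives T(k) = -2k^4 - 4k³ + 2k² + 5k + 6.
Then T(5) = -1669.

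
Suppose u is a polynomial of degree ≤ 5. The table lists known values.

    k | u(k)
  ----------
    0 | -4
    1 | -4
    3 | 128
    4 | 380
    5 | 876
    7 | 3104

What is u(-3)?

44

Write u(k) = ak^5 + bk^4 + ck³ + dk² + ek + p; the 6 given values yield a linear system in the 6 coefficients.
Solving, the leading coefficient vanishes, and u(k) = k^4 + 2k³ + k² - 4k - 4.
Then u(-3) = 44.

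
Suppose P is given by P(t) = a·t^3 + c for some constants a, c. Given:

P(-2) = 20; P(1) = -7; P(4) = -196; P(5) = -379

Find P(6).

-652

From P(-2) = 20 and P(1) = -7: -8a + c = 20 and 1a + c = -7.
Subtracting: 9a = -27, so a = -3; then c = 20 − (-3)·(-8) = -4.
So P(t) = -3t³ − 4, and P(6) = -652.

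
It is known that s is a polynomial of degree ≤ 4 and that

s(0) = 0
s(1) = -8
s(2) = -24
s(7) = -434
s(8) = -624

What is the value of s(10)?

Write s(n) = an^4 + bn³ + cn² + dn + e; the 5 given values yield a linear system in the 5 coefficients.
Solving, the leading coefficient vanishes, and s(n) = -n³ - n² - 6n.
Then s(10) = -1160.

-1160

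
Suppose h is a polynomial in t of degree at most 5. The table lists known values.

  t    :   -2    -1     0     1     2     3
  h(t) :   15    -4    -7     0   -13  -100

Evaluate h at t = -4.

5

Write h(t) = at^5 + bt^4 + ct³ + dt² + et + p; the 6 given values yield a linear system in the 6 coefficients.
Solving, the leading coefficient vanishes, and h(t) = -t^4 - 3t³ + 6t² + 5t - 7.
Then h(-4) = 5.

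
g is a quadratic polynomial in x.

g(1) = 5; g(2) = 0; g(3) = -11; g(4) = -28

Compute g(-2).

-16

First differences: -5, -11, -17. Second differences: -6, -6.
Level-2 differences are constant, so g has degree 2.
Fitting a degree-2 polynomial gives g(x) = -3x² + 4x + 4.
Then g(-2) = -16.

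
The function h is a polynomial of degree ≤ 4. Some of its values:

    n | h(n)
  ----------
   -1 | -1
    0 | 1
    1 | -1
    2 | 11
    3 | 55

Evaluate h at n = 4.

First differences: 2, -2, 12, 44. Second differences: -4, 14, 32. Third differences: 18, 18.
Level-3 differences are constant, so h has degree 3.
Fitting a degree-3 polynomial gives h(n) = 3n³ - 2n² - 3n + 1.
Then h(4) = 149.

149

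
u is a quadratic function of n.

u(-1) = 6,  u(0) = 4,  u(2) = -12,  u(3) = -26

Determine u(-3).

-2

Write u(n) = an² + bn + c; the 4 given values yield a linear system in the 3 coefficients.
Solving, u(n) = -2n² - 4n + 4.
Then u(-3) = -2.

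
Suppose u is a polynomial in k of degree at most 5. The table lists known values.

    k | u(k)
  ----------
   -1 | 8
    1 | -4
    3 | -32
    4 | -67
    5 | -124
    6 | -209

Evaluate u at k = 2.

Write u(k) = ak^5 + bk^4 + ck³ + dk² + ek + p; the 6 given values yield a linear system in the 6 coefficients.
Solving, the top 2 coefficients vanish, and u(k) = -k³ + k² - 5k + 1.
Then u(2) = -13.

-13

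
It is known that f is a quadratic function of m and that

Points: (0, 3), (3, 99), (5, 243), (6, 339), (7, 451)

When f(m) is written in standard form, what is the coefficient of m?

8

Write f(m) = am² + bm + c; the 5 given values yield a linear system in the 3 coefficients.
Solving, f(m) = 8m² + 8m + 3.
The coefficient of m is 8.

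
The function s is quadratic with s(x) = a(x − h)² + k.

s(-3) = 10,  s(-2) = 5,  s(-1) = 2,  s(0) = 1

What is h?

First differences -5, -3, -1; second difference 2 = 2a, so a = 1.
Expanding, the x-coefficient is −2ah = -2h; matching it to the data gives h = 0, and then k = 1.
So s(x) = 1(x + 0)² + 1.
Hence h = 0.

0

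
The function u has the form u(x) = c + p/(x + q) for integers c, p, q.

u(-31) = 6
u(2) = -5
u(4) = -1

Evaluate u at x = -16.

7

(u(x) − c)(x + q) = p for each data point; the three points give a linear system in c and q, then p follows.
Solving: c = 5, q = 1, p = -30, so u(x) = 5 − 30/(x + 1).
Then u(-16) = 5 − 30/(-15) = 7.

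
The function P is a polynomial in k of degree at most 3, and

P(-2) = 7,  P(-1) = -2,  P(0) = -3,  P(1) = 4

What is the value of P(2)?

Write P(k) = ak³ + bk² + ck + d; the 4 given values yield a linear system in the 4 coefficients.
Solving, the leading coefficient vanishes, and P(k) = 4k² + 3k - 3.
Then P(2) = 19.

19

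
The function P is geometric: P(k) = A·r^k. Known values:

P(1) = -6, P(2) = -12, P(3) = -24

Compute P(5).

Consecutive ratio: -12/(-6) = 2, and -24/(-12) = 2, so r = 2.
Then A·2^1 = -6 gives A = -3, and P(k) = -3·2^k.
P(5) = -3·2^5 = -96.

-96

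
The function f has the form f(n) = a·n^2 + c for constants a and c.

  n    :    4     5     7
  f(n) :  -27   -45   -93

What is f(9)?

-157

From f(4) = -27 and f(5) = -45: 16a + c = -27 and 25a + c = -45.
Subtracting: 9a = -18, so a = -2; then c = -27 − (-2)·16 = 5.
So f(n) = -2n² + 5, and f(9) = -157.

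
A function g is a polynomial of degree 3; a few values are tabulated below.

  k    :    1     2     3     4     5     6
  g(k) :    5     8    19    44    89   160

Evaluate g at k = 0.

First differences: 3, 11, 25, 45, 71. Second differences: 8, 14, 20, 26. Third differences: 6, 6, 6.
Level-3 differences are constant, so g has degree 3.
Fitting a degree-3 polynomial gives g(k) = k³ - 2k² + 2k + 4.
Then g(0) = 4.

4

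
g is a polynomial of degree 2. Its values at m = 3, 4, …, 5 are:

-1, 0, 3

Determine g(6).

8

Write g(m) = am² + bm + c; the 3 given values yield a linear system in the 3 coefficients.
Solving, g(m) = m² - 6m + 8.
Then g(6) = 8.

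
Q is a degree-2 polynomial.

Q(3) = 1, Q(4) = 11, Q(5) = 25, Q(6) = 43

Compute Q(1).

-7

Write Q(m) = am² + bm + c; the 4 given values yield a linear system in the 3 coefficients.
Solving, Q(m) = 2m² - 4m - 5.
Then Q(1) = -7.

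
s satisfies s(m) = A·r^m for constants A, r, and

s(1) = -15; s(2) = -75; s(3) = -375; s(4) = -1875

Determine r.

5

Consecutive ratio: -75/(-15) = 5, and -375/(-75) = 5, so r = 5.
Then A·5^1 = -15 gives A = -3, and s(m) = -3·5^m.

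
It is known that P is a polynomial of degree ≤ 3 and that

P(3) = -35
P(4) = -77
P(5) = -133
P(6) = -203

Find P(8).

First differences: -42, -56, -70. Second differences: -14, -14.
Level-2 differences are constant, so P has degree 2.
Fitting a degree-2 polynomial gives P(n) = -7n² + 7n + 7.
Then P(8) = -385.

-385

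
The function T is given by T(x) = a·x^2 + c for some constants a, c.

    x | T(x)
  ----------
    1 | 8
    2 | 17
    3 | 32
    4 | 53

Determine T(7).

152

From T(1) = 8 and T(2) = 17: 1a + c = 8 and 4a + c = 17.
Subtracting: 3a = 9, so a = 3; then c = 8 − 3·1 = 5.
So T(x) = 3x² + 5, and T(7) = 152.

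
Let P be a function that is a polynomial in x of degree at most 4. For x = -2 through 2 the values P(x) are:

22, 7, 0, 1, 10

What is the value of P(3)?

27

First differences: -15, -7, 1, 9. Second differences: 8, 8, 8.
Level-2 differences are constant, so P has degree 2.
Extending the table by one column gives the next first difference 17, so P(3) = 10 + 17 = 27.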